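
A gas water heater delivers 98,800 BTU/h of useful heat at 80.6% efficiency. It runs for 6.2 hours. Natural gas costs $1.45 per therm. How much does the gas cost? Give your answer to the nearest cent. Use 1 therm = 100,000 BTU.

$11.02

Heat delivered = 98,800 BTU/h × 6.2 h = 612,560 BTU
Gas input = 612,560 / 0.806 = 760,000 BTU
= 760,000 / 100,000 = 7.6 therm
Cost = 7.6 × $1.45/therm = $11.02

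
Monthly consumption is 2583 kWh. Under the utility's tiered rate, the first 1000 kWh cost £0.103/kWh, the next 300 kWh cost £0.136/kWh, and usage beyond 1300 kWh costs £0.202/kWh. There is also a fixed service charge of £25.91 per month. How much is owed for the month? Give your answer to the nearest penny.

First 1000 kWh × £0.103 = £103.00
Next 300 kWh × £0.136 = £40.80
Remaining 1283 kWh × £0.202 = £259.17
Energy charge = £402.97; + service £25.91 = £428.88

£428.88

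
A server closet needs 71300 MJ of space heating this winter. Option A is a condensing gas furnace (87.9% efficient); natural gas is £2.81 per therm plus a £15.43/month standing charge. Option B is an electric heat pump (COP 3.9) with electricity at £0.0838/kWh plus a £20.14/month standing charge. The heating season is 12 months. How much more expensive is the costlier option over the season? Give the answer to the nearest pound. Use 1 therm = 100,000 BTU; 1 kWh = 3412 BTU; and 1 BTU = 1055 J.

Heat load = 71300 MJ = 71,300,000,000 J / 1055 = 67,582,938 BTU
Gas: input = 67,582,938 / 0.879 = 76,886,164 BTU = 768.9 therm → 768.9 × £2.81 = £2,160.50; + 12 × £15.43 standing = £2,345.66
Heat pump: 67,582,938 BTU / 3412 = 19,810 kWh heat; / 3.9 = 5,079 kWh in → × £0.0838 = £425.61; + 12 × £20.14 standing = £667.29
Difference = |£2,345.66 − £667.29| = £1,678.38 ≈ £1678

£1678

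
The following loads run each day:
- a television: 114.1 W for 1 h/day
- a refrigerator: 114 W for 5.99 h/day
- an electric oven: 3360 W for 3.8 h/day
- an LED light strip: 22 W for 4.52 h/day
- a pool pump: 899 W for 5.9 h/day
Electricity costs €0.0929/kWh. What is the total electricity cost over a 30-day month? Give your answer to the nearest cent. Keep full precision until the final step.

€52.87

television: 114.1 W × 1 h × 30 d = 3,423 Wh = 3.423 kWh
refrigerator: 114 W × 5.99 h × 30 d = 20,486 Wh = 20.49 kWh
electric oven: 3360 W × 3.8 h × 30 d = 383,040 Wh = 383 kWh
LED light strip: 22 W × 4.52 h × 30 d = 2,983 Wh = 2.983 kWh
pool pump: 899 W × 5.9 h × 30 d = 159,123 Wh = 159.1 kWh
Total energy = 3.423 + 20.49 + 383 + 2.983 + 159.1 = 569.1 kWh
Cost = 569.1 kWh × €0.0929 = €52.87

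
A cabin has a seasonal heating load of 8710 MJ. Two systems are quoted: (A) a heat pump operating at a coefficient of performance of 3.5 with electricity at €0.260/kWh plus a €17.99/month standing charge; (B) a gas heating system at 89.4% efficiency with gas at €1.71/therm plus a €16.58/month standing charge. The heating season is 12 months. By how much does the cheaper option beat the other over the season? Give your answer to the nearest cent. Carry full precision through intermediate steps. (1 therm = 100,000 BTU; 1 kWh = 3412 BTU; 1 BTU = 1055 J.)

Heat load = 8710 MJ = 8,710,000,000 J / 1055 = 8,255,924 BTU
Gas: input = 8,255,924 / 0.894 = 9,234,815 BTU = 92.35 therm → 92.35 × €1.71 = €157.92; + 12 × €16.58 standing = €356.88
Heat pump: 8,255,924 BTU / 3412 = 2,420 kWh heat; / 3.5 = 691.3 kWh in → × €0.260 = €179.75; + 12 × €17.99 standing = €395.63
Difference = |€356.88 − €395.63| = €38.75

€38.75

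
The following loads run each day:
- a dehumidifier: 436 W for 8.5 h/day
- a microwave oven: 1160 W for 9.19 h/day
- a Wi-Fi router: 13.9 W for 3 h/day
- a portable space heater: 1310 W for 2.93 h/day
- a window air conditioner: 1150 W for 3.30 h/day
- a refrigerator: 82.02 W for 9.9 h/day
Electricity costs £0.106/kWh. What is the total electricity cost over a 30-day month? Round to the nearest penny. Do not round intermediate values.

£72.67

dehumidifier: 436 W × 8.5 h × 30 d = 111,180 Wh = 111.2 kWh
microwave oven: 1160 W × 9.19 h × 30 d = 319,812 Wh = 319.8 kWh
Wi-Fi router: 13.9 W × 3 h × 30 d = 1,251 Wh = 1.251 kWh
portable space heater: 1310 W × 2.93 h × 30 d = 115,149 Wh = 115.1 kWh
window air conditioner: 1150 W × 3.30 h × 30 d = 113,850 Wh = 113.8 kWh
refrigerator: 82.02 W × 9.9 h × 30 d = 24,360 Wh = 24.36 kWh
Total energy = 111.2 + 319.8 + 1.251 + 115.1 + 113.8 + 24.36 = 685.6 kWh
Cost = 685.6 kWh × £0.106 = £72.67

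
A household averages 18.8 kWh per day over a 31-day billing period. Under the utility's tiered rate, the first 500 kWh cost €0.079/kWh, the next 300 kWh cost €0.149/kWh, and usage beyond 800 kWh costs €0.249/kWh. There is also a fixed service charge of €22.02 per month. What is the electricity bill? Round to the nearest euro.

€74

Usage = 18.8 kWh/day × 31 days = 582.8 kWh
First 500 kWh × €0.079 = €39.50
Next 82.8 kWh × €0.149 = €12.34
Remaining tier: 0 kWh (not reached)
Energy charge = €51.84; + service €22.02 = €73.86 ≈ €74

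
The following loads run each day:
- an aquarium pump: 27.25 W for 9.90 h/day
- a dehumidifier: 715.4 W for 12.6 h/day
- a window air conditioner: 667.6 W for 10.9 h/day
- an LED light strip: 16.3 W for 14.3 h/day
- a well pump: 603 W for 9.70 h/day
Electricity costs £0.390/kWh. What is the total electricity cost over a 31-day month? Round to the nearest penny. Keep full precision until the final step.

aquarium pump: 27.25 W × 9.90 h × 31 d = 8,363 Wh = 8.363 kWh
dehumidifier: 715.4 W × 12.6 h × 31 d = 279,435 Wh = 279.4 kWh
window air conditioner: 667.6 W × 10.9 h × 31 d = 225,582 Wh = 225.6 kWh
LED light strip: 16.3 W × 14.3 h × 31 d = 7,226 Wh = 7.226 kWh
well pump: 603 W × 9.70 h × 31 d = 181,322 Wh = 181.3 kWh
Total energy = 8.363 + 279.4 + 225.6 + 7.226 + 181.3 = 701.9 kWh
Cost = 701.9 kWh × £0.390 = £273.75

£273.75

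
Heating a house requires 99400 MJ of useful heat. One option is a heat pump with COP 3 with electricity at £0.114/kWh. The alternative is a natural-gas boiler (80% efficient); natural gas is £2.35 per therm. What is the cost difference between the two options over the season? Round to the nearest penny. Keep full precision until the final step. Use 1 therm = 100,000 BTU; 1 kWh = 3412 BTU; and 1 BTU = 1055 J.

Heat load = 99400 MJ = 99,400,000,000 J / 1055 = 94,218,009 BTU
Gas: input = 94,218,009 / 0.80 = 117,772,512 BTU = 1,178 therm → 1,178 × £2.35 = £2,767.65
Heat pump: 94,218,009 BTU / 3412 = 27,610 kWh heat; / 3 = 9,205 kWh in → × £0.114 = £1,049.32
Difference = |£2,767.65 − £1,049.32| = £1,718.33

£1718.33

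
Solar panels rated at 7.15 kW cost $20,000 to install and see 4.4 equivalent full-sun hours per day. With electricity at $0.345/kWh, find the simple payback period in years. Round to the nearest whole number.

5 years

Daily generation = 7.15 kW × 4.4 h = 31.46 kWh
Annual generation = 31.46 × 365 = 11483 kWh
Annual savings = 11483 × $0.345 = $3,961.60
Payback = $20,000 / $3,961.60 = 5.05 years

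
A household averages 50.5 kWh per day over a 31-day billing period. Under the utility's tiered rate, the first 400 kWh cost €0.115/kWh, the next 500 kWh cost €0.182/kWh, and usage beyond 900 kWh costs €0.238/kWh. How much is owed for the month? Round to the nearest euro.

€295

Usage = 50.5 kWh/day × 31 days = 1565.5 kWh
First 400 kWh × €0.115 = €46.00
Next 500 kWh × €0.182 = €91.00
Remaining 665.5 kWh × €0.238 = €158.39
Total = €295.39 ≈ €295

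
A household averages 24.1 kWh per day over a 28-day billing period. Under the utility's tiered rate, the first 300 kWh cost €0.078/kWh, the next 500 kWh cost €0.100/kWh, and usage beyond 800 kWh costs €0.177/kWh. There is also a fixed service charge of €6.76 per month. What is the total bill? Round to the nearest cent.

€67.64

Usage = 24.1 kWh/day × 28 days = 674.8 kWh
First 300 kWh × €0.078 = €23.40
Next 374.8 kWh × €0.100 = €37.48
Remaining tier: 0 kWh (not reached)
Energy charge = €60.88; + service €6.76 = €67.64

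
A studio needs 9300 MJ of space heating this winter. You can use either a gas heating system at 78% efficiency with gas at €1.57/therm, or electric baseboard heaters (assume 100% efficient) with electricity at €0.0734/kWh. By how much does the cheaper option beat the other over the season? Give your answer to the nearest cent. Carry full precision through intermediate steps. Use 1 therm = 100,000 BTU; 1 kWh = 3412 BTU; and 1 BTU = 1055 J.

€12.20

Heat load = 9300 MJ = 9,300,000,000 J / 1055 = 8,815,166 BTU
Gas: input = 8,815,166 / 0.78 = 11,301,495 BTU = 113 therm → 113 × €1.57 = €177.43
Electric: 8,815,166 BTU / 3412 = 2,584 kWh → × €0.0734 = €189.63
Difference = |€177.43 − €189.63| = €12.20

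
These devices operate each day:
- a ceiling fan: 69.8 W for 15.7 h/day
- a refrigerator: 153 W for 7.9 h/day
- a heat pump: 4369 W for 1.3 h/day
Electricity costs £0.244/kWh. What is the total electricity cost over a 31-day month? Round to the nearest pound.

£60

ceiling fan: 69.8 W × 15.7 h × 31 d = 33,972 Wh = 33.97 kWh
refrigerator: 153 W × 7.9 h × 31 d = 37,470 Wh = 37.47 kWh
heat pump: 4369 W × 1.3 h × 31 d = 176,071 Wh = 176.1 kWh
Total energy = 33.97 + 37.47 + 176.1 = 247.5 kWh
Cost = 247.5 kWh × £0.244 = £60.39 ≈ £60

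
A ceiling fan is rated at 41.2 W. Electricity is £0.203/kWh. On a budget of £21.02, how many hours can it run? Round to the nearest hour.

Energy budget = £21.02 / £0.203 per kWh = 103.5 kWh = 103,547 Wh
Runtime = 103,547 Wh / 41.2 W = 2,513 h

2513 h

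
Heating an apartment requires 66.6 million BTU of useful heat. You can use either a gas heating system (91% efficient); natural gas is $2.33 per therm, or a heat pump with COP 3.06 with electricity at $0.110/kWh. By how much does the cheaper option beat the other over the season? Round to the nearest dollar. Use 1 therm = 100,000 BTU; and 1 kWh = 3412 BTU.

$1004

Heat load = 66.6 × 10⁶ BTU = 66,600,000 BTU
Gas: input = 66,600,000 / 0.91 = 73,186,813 BTU = 731.9 therm → 731.9 × $2.33 = $1,705.25
Heat pump: 66,600,000 BTU / 3412 = 19,520 kWh heat; / 3.06 = 6,379 kWh in → × $0.110 = $701.68
Difference = |$1,705.25 − $701.68| = $1,003.58 ≈ $1004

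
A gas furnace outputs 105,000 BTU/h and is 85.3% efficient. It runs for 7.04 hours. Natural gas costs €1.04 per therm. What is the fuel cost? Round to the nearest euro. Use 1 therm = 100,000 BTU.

Heat delivered = 105,000 BTU/h × 7.04 h = 739,200 BTU
Gas input = 739,200 / 0.853 = 866,589 BTU
= 866,589 / 100,000 = 8.666 therm
Cost = 8.666 × €1.04/therm = €9.01 ≈ €9

€9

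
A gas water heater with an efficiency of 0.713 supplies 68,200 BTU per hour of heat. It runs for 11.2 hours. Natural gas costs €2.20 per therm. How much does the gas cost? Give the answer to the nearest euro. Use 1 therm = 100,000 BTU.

Heat delivered = 68,200 BTU/h × 11.2 h = 763,840 BTU
Gas input = 763,840 / 0.713 = 1,071,304 BTU
= 1,071,304 / 100,000 = 10.71 therm
Cost = 10.71 × €2.20/therm = €23.57 ≈ €24

€24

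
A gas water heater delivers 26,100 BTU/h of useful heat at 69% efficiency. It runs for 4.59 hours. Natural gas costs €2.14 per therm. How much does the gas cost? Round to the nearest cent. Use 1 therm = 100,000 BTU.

Heat delivered = 26,100 BTU/h × 4.59 h = 119,799 BTU
Gas input = 119,799 / 0.69 = 173,622 BTU
= 173,622 / 100,000 = 1.736 therm
Cost = 1.736 × €2.14/therm = €3.72

€3.72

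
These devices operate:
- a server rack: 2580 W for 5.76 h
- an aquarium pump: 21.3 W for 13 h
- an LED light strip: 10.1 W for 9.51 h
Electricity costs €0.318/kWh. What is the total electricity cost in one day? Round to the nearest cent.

server rack: 2580 W × 5.76 h = 14,861 Wh = 14.86 kWh
aquarium pump: 21.3 W × 13 h = 277 Wh = 0.2769 kWh
LED light strip: 10.1 W × 9.51 h = 96 Wh = 0.09605 kWh
Total energy = 14.86 + 0.2769 + 0.09605 = 15.23 kWh
Cost = 15.23 kWh × €0.318 = €4.84

€4.84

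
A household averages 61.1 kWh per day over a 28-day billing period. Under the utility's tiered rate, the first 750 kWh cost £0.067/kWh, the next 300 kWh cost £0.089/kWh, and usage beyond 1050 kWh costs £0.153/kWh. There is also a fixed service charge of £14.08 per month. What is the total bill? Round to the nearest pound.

£192

Usage = 61.1 kWh/day × 28 days = 1710.8 kWh
First 750 kWh × £0.067 = £50.25
Next 300 kWh × £0.089 = £26.70
Remaining 660.8 kWh × £0.153 = £101.10
Energy charge = £178.05; + service £14.08 = £192.13 ≈ £192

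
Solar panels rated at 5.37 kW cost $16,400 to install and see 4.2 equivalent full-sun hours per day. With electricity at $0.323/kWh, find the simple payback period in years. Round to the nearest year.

Daily generation = 5.37 kW × 4.2 h = 22.55 kWh
Annual generation = 22.55 × 365 = 8232.2 kWh
Annual savings = 8232.2 × $0.323 = $2,659.00
Payback = $16,400 / $2,659.00 = 6.17 years

6 years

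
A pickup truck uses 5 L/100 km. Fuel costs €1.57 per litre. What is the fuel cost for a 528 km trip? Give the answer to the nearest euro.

Fuel = 5 L/100 km × 528 km / 100 = 26.4 L
Cost = 26.4 L × €1.57/L = €41.45 ≈ €41

€41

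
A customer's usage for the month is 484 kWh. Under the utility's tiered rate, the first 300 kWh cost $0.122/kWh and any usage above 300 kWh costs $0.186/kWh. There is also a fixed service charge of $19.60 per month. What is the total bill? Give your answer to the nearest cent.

First 300 kWh × $0.122 = $36.60
Remaining 184 kWh × $0.186 = $34.22
Energy charge = $70.82; + service $19.60 = $90.42

$90.42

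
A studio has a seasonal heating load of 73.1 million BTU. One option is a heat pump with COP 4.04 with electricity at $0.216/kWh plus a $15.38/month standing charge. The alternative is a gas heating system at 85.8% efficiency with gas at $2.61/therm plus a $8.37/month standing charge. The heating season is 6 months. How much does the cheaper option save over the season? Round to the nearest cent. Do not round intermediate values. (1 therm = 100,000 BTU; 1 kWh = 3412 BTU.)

Heat load = 73.1 × 10⁶ BTU = 73,100,000 BTU
Gas: input = 73,100,000 / 0.858 = 85,198,135 BTU = 852 therm → 852 × $2.61 = $2,223.67; + 6 × $8.37 standing = $2,273.89
Heat pump: 73,100,000 BTU / 3412 = 21,420 kWh heat; / 4.04 = 5,303 kWh in → × $0.216 = $1,145.46; + 6 × $15.38 standing = $1,237.74
Difference = |$2,273.89 − $1,237.74| = $1,036.15

$1036.15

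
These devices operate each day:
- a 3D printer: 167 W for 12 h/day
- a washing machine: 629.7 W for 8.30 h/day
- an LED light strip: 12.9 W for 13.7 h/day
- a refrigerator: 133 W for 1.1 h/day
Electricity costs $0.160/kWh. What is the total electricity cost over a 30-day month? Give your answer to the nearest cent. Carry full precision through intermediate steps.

3D printer: 167 W × 12 h × 30 d = 60,120 Wh = 60.12 kWh
washing machine: 629.7 W × 8.30 h × 30 d = 156,795 Wh = 156.8 kWh
LED light strip: 12.9 W × 13.7 h × 30 d = 5,302 Wh = 5.302 kWh
refrigerator: 133 W × 1.1 h × 30 d = 4,389 Wh = 4.389 kWh
Total energy = 60.12 + 156.8 + 5.302 + 4.389 = 226.6 kWh
Cost = 226.6 kWh × $0.160 = $36.26

$36.26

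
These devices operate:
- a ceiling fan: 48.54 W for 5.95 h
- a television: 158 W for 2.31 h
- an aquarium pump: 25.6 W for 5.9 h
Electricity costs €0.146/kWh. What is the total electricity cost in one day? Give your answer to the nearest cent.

€0.12

ceiling fan: 48.54 W × 5.95 h = 289 Wh = 0.2888 kWh
television: 158 W × 2.31 h = 365 Wh = 0.365 kWh
aquarium pump: 25.6 W × 5.9 h = 151 Wh = 0.151 kWh
Total energy = 0.2888 + 0.365 + 0.151 = 0.8048 kWh
Cost = 0.8048 kWh × €0.146 = €0.12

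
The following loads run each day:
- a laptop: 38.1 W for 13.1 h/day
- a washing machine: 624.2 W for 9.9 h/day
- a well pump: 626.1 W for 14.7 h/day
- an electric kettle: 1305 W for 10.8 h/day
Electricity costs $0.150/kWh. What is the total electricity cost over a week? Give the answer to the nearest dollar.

$31

laptop: 38.1 W × 13.1 h × 7 d = 3,494 Wh = 3.494 kWh
washing machine: 624.2 W × 9.9 h × 7 d = 43,257 Wh = 43.26 kWh
well pump: 626.1 W × 14.7 h × 7 d = 64,426 Wh = 64.43 kWh
electric kettle: 1305 W × 10.8 h × 7 d = 98,658 Wh = 98.66 kWh
Total energy = 3.494 + 43.26 + 64.43 + 98.66 = 209.8 kWh
Cost = 209.8 kWh × $0.150 = $31.48 ≈ $31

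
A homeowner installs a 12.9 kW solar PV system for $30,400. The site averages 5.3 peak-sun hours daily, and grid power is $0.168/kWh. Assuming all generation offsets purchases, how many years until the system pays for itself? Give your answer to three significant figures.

7.25 years

Daily generation = 12.9 kW × 5.3 h = 68.37 kWh
Annual generation = 68.37 × 365 = 24955 kWh
Annual savings = 24955 × $0.168 = $4,192.45
Payback = $30,400 / $4,192.45 = 7.25 years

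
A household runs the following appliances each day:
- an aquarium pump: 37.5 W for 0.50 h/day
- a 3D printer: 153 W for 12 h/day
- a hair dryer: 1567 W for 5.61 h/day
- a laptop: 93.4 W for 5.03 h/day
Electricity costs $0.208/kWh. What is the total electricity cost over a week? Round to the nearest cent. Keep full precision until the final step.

aquarium pump: 37.5 W × 0.50 h × 7 d = 131 Wh = 0.1313 kWh
3D printer: 153 W × 12 h × 7 d = 12,852 Wh = 12.85 kWh
hair dryer: 1567 W × 5.61 h × 7 d = 61,536 Wh = 61.54 kWh
laptop: 93.4 W × 5.03 h × 7 d = 3,289 Wh = 3.289 kWh
Total energy = 0.1313 + 12.85 + 61.54 + 3.289 = 77.81 kWh
Cost = 77.81 kWh × $0.208 = $16.18

$16.18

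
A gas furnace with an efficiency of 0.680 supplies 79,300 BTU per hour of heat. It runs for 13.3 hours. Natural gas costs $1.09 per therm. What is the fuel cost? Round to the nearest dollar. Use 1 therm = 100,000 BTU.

$17

Heat delivered = 79,300 BTU/h × 13.3 h = 1,054,690 BTU
Gas input = 1,054,690 / 0.680 = 1,551,015 BTU
= 1,551,015 / 100,000 = 15.51 therm
Cost = 15.51 × $1.09/therm = $16.91 ≈ $17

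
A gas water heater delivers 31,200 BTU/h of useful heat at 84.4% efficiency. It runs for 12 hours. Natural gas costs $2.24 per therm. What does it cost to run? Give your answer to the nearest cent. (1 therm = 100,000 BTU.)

$9.94

Heat delivered = 31,200 BTU/h × 12 h = 374,400 BTU
Gas input = 374,400 / 0.844 = 443,602 BTU
= 443,602 / 100,000 = 4.436 therm
Cost = 4.436 × $2.24/therm = $9.94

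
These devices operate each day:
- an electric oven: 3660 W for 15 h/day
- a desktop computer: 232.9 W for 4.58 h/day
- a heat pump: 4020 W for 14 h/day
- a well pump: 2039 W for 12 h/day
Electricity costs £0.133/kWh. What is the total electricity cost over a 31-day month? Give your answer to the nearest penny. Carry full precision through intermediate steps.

electric oven: 3660 W × 15 h × 31 d = 1,701,900 Wh = 1,702 kWh
desktop computer: 232.9 W × 4.58 h × 31 d = 33,067 Wh = 33.07 kWh
heat pump: 4020 W × 14 h × 31 d = 1,744,680 Wh = 1,745 kWh
well pump: 2039 W × 12 h × 31 d = 758,508 Wh = 758.5 kWh
Total energy = 1,702 + 33.07 + 1,745 + 758.5 = 4,238 kWh
Cost = 4,238 kWh × £0.133 = £563.67

£563.67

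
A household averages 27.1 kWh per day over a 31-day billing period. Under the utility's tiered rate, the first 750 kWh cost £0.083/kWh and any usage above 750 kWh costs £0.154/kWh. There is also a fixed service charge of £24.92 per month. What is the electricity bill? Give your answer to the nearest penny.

£101.05

Usage = 27.1 kWh/day × 31 days = 840.1 kWh
First 750 kWh × £0.083 = £62.25
Remaining 90.1 kWh × £0.154 = £13.88
Energy charge = £76.13; + service £24.92 = £101.05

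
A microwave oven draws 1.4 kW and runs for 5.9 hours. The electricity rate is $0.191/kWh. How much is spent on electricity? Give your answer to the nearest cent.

$1.58

Energy = 1400 W × 5.9 h = 8,260 Wh = 8.26 kWh
Cost = 8.26 kWh × $0.191/kWh = $1.58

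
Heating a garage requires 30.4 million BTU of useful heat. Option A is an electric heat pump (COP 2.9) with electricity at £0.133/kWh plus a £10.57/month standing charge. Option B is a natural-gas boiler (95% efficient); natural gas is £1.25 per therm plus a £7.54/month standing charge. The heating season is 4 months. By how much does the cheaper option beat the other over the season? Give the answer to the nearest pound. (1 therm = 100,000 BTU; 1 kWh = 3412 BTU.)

£21

Heat load = 30.4 × 10⁶ BTU = 30,400,000 BTU
Gas: input = 30,400,000 / 0.95 = 32,000,000 BTU = 320 therm → 320 × £1.25 = £400.00; + 4 × £7.54 standing = £430.16
Heat pump: 30,400,000 BTU / 3412 = 8,910 kWh heat; / 2.9 = 3,072 kWh in → × £0.133 = £408.62; + 4 × £10.57 standing = £450.90
Difference = |£430.16 − £450.90| = £20.74 ≈ £21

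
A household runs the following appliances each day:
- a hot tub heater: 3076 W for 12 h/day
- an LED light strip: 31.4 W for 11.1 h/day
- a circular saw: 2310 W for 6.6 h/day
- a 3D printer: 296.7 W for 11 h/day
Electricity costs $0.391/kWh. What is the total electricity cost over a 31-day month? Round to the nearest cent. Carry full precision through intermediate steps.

$675.99

hot tub heater: 3076 W × 12 h × 31 d = 1,144,272 Wh = 1,144 kWh
LED light strip: 31.4 W × 11.1 h × 31 d = 10,805 Wh = 10.8 kWh
circular saw: 2310 W × 6.6 h × 31 d = 472,626 Wh = 472.6 kWh
3D printer: 296.7 W × 11 h × 31 d = 101,175 Wh = 101.2 kWh
Total energy = 1,144 + 10.8 + 472.6 + 101.2 = 1,729 kWh
Cost = 1,729 kWh × $0.391 = $675.99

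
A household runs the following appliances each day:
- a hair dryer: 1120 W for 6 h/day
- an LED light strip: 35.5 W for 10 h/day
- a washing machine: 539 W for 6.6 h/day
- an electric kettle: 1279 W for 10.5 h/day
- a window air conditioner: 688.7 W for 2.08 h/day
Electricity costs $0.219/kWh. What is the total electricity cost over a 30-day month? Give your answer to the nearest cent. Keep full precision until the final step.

$167.50

hair dryer: 1120 W × 6 h × 30 d = 201,600 Wh = 201.6 kWh
LED light strip: 35.5 W × 10 h × 30 d = 10,650 Wh = 10.65 kWh
washing machine: 539 W × 6.6 h × 30 d = 106,722 Wh = 106.7 kWh
electric kettle: 1279 W × 10.5 h × 30 d = 402,885 Wh = 402.9 kWh
window air conditioner: 688.7 W × 2.08 h × 30 d = 42,975 Wh = 42.97 kWh
Total energy = 201.6 + 10.65 + 106.7 + 402.9 + 42.97 = 764.8 kWh
Cost = 764.8 kWh × $0.219 = $167.50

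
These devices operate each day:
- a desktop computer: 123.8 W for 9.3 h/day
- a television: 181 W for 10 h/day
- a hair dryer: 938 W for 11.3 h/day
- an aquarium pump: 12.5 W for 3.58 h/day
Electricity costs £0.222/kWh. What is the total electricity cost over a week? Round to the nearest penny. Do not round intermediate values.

£21.14

desktop computer: 123.8 W × 9.3 h × 7 d = 8,059 Wh = 8.059 kWh
television: 181 W × 10 h × 7 d = 12,670 Wh = 12.67 kWh
hair dryer: 938 W × 11.3 h × 7 d = 74,196 Wh = 74.2 kWh
aquarium pump: 12.5 W × 3.58 h × 7 d = 313 Wh = 0.3132 kWh
Total energy = 8.059 + 12.67 + 74.2 + 0.3132 = 95.24 kWh
Cost = 95.24 kWh × £0.222 = £21.14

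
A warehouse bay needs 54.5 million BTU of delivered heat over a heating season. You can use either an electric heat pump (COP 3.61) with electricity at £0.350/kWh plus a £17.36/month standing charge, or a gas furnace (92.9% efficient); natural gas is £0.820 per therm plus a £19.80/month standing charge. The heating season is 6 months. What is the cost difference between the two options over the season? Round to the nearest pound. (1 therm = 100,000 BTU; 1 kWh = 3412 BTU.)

£1053

Heat load = 54.5 × 10⁶ BTU = 54,500,000 BTU
Gas: input = 54,500,000 / 0.929 = 58,665,231 BTU = 586.7 therm → 586.7 × £0.820 = £481.05; + 6 × £19.80 standing = £599.85
Heat pump: 54,500,000 BTU / 3412 = 15,970 kWh heat; / 3.61 = 4,425 kWh in → × £0.350 = £1,548.63; + 6 × £17.36 standing = £1,652.79
Difference = |£599.85 − £1,652.79| = £1,052.94 ≈ £1053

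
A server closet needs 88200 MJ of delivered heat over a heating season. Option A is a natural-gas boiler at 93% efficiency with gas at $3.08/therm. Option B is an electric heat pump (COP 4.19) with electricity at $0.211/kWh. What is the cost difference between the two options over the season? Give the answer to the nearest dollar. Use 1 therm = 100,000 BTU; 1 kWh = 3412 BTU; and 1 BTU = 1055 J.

Heat load = 88200 MJ = 88,200,000,000 J / 1055 = 83,601,896 BTU
Gas: input = 83,601,896 / 0.93 = 89,894,512 BTU = 898.9 therm → 898.9 × $3.08 = $2,768.75
Heat pump: 83,601,896 BTU / 3412 = 24,500 kWh heat; / 4.19 = 5,848 kWh in → × $0.211 = $1,233.89
Difference = |$2,768.75 − $1,233.89| = $1,534.86 ≈ $1535

$1535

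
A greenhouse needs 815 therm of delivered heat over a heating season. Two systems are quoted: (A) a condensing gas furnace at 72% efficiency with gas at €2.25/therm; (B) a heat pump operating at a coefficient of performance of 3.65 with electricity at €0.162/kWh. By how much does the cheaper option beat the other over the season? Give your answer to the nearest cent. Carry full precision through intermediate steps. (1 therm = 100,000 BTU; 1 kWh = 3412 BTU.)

€1486.72

Heat load = 815 therm × 100,000 = 81,500,000 BTU
Gas: input = 81,500,000 / 0.720 = 113,194,444 BTU = 1,132 therm → 1,132 × €2.25 = €2,546.88
Heat pump: 81,500,000 BTU / 3412 = 23,890 kWh heat; / 3.65 = 6,544 kWh in → × €0.162 = €1,060.16
Difference = |€2,546.88 − €1,060.16| = €1,486.72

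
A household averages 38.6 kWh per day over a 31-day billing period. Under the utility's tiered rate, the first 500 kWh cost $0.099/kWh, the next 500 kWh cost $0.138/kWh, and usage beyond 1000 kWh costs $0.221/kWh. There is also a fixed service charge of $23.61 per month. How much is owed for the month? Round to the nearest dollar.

Usage = 38.6 kWh/day × 31 days = 1196.6 kWh
First 500 kWh × $0.099 = $49.50
Next 500 kWh × $0.138 = $69.00
Remaining 196.6 kWh × $0.221 = $43.45
Energy charge = $161.95; + service $23.61 = $185.56 ≈ $186

$186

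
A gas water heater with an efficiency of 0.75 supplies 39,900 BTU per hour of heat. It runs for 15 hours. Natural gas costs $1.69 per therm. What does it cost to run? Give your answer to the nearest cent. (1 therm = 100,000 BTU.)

$13.49

Heat delivered = 39,900 BTU/h × 15 h = 598,500 BTU
Gas input = 598,500 / 0.75 = 798,000 BTU
= 798,000 / 100,000 = 7.98 therm
Cost = 7.98 × $1.69/therm = $13.49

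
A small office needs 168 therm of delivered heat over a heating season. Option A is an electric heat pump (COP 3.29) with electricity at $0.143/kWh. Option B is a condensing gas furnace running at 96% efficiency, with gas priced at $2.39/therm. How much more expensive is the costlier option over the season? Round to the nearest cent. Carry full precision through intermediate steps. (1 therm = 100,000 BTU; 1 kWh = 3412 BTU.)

Heat load = 168 therm × 100,000 = 16,800,000 BTU
Gas: input = 16,800,000 / 0.96 = 17,500,000 BTU = 175 therm → 175 × $2.39 = $418.25
Heat pump: 16,800,000 BTU / 3412 = 4,924 kWh heat; / 3.29 = 1,497 kWh in → × $0.143 = $214.01
Difference = |$418.25 − $214.01| = $204.24

$204.24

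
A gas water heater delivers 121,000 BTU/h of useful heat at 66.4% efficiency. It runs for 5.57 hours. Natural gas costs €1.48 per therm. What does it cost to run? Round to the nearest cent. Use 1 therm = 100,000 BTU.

€15.02

Heat delivered = 121,000 BTU/h × 5.57 h = 673,970 BTU
Gas input = 673,970 / 0.664 = 1,015,015 BTU
= 1,015,015 / 100,000 = 10.15 therm
Cost = 10.15 × €1.48/therm = €15.02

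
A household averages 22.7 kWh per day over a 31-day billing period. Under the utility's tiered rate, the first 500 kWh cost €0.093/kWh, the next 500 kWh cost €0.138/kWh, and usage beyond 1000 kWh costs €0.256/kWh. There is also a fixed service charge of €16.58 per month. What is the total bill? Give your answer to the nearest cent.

€91.19

Usage = 22.7 kWh/day × 31 days = 703.7 kWh
First 500 kWh × €0.093 = €46.50
Next 203.7 kWh × €0.138 = €28.11
Remaining tier: 0 kWh (not reached)
Energy charge = €74.61; + service €16.58 = €91.19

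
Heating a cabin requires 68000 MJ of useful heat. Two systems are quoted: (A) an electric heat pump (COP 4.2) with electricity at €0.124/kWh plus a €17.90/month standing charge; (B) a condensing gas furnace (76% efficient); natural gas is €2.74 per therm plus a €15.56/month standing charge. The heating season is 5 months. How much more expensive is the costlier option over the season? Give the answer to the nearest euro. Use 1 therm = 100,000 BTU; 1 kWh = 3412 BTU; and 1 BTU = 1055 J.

Heat load = 68000 MJ = 68,000,000,000 J / 1055 = 64,454,976 BTU
Gas: input = 64,454,976 / 0.76 = 84,809,179 BTU = 848.1 therm → 848.1 × €2.74 = €2,323.77; + 5 × €15.56 standing = €2,401.57
Heat pump: 64,454,976 BTU / 3412 = 18,890 kWh heat; / 4.2 = 4,498 kWh in → × €0.124 = €557.72; + 5 × €17.90 standing = €647.22
Difference = |€2,401.57 − €647.22| = €1,754.35 ≈ €1754

€1754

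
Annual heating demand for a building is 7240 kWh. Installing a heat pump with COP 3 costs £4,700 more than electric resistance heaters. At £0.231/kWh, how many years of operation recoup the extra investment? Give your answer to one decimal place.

4.2 years

Resistance: 7240 kWh × £0.231 = £1,672.44/yr
Heat pump: 7240 / 3 = 2413 kWh in → × £0.231 = £557.48/yr
Annual savings = £1,114.96
Payback = £4,700 / £1,114.96 = 4.22 years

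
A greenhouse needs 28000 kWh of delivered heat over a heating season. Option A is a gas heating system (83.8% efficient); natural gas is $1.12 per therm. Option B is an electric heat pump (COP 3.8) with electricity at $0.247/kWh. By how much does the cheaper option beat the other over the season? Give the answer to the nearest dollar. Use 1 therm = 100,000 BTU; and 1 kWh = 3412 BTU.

$543

Heat load = 28000 kWh × 3412 = 95,536,000 BTU
Gas: input = 95,536,000 / 0.838 = 114,004,773 BTU = 1,140 therm → 1,140 × $1.12 = $1,276.85
Heat pump: 95,536,000 BTU / 3412 = 28,000 kWh heat; / 3.8 = 7,368 kWh in → × $0.247 = $1,820.00
Difference = |$1,276.85 − $1,820.00| = $543.15 ≈ $543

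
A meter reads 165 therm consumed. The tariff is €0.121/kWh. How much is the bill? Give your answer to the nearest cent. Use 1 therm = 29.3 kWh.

€584.97

165 therm × (29.3 kWh/therm) = 4,834 kWh
Cost = 4,834 kWh × €0.121/kWh = €584.97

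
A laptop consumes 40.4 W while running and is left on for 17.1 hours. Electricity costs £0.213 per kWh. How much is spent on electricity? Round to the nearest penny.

£0.15

Energy = 40.4 W × 17.1 h = 691 Wh = 0.6908 kWh
Cost = 0.6908 kWh × £0.213/kWh = £0.15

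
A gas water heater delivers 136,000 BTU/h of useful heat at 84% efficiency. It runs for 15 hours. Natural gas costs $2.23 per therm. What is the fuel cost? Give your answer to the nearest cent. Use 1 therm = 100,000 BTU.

Heat delivered = 136,000 BTU/h × 15 h = 2,040,000 BTU
Gas input = 2,040,000 / 0.840 = 2,428,571 BTU
= 2,428,571 / 100,000 = 24.29 therm
Cost = 24.29 × $2.23/therm = $54.16

$54.16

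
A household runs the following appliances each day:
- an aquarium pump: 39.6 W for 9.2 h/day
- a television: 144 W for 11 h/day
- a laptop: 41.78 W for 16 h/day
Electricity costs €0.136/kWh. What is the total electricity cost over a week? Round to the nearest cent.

€2.49

aquarium pump: 39.6 W × 9.2 h × 7 d = 2,550 Wh = 2.55 kWh
television: 144 W × 11 h × 7 d = 11,088 Wh = 11.09 kWh
laptop: 41.78 W × 16 h × 7 d = 4,679 Wh = 4.679 kWh
Total energy = 2.55 + 11.09 + 4.679 = 18.32 kWh
Cost = 18.32 kWh × €0.136 = €2.49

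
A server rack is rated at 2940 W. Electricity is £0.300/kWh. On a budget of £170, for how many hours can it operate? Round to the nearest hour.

193 h

Energy budget = £170 / £0.300 per kWh = 566.7 kWh = 566,667 Wh
Runtime = 566,667 Wh / 2940 W = 192.7 h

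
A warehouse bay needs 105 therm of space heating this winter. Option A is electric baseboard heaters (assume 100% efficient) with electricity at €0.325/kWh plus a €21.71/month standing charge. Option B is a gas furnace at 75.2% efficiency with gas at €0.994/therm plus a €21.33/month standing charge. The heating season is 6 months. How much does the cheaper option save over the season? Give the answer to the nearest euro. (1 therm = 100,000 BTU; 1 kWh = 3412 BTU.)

Heat load = 105 therm × 100,000 = 10,500,000 BTU
Gas: input = 10,500,000 / 0.752 = 13,962,766 BTU = 139.6 therm → 139.6 × €0.994 = €138.79; + 6 × €21.33 standing = €266.77
Electric: 10,500,000 BTU / 3412 = 3,077 kWh → × €0.325 = €1,000.15; + 6 × €21.71 standing = €1,130.41
Difference = |€266.77 − €1,130.41| = €863.64 ≈ €864

€864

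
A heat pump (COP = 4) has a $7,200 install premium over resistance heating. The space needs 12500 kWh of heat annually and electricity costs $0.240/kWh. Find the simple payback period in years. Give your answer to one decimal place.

3.2 years

Resistance: 12500 kWh × $0.240 = $3,000.00/yr
Heat pump: 12500 / 4 = 3125 kWh in → × $0.240 = $750.00/yr
Annual savings = $2,250.00
Payback = $7,200 / $2,250.00 = 3.2 years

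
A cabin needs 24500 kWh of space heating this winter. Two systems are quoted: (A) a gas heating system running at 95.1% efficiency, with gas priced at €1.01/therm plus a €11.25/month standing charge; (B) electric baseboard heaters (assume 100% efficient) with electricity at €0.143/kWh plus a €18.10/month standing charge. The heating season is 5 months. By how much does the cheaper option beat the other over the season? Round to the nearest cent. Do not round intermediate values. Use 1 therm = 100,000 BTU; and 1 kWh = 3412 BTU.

Heat load = 24500 kWh × 3412 = 83,594,000 BTU
Gas: input = 83,594,000 / 0.951 = 87,901,157 BTU = 879 therm → 879 × €1.01 = €887.80; + 5 × €11.25 standing = €944.05
Electric: 83,594,000 BTU / 3412 = 24,500 kWh → × €0.143 = €3,503.50; + 5 × €18.10 standing = €3,594.00
Difference = |€944.05 − €3,594.00| = €2,649.95

€2649.95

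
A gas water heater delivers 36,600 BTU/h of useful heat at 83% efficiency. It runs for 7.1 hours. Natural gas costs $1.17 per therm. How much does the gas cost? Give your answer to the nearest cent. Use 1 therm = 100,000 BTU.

Heat delivered = 36,600 BTU/h × 7.1 h = 259,860 BTU
Gas input = 259,860 / 0.83 = 313,084 BTU
= 313,084 / 100,000 = 3.131 therm
Cost = 3.131 × $1.17/therm = $3.66

$3.66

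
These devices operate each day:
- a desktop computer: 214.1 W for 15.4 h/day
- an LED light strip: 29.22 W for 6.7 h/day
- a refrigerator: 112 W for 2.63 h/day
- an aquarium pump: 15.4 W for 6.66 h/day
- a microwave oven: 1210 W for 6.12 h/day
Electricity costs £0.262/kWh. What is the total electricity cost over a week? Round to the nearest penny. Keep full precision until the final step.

desktop computer: 214.1 W × 15.4 h × 7 d = 23,080 Wh = 23.08 kWh
LED light strip: 29.22 W × 6.7 h × 7 d = 1,370 Wh = 1.37 kWh
refrigerator: 112 W × 2.63 h × 7 d = 2,062 Wh = 2.062 kWh
aquarium pump: 15.4 W × 6.66 h × 7 d = 718 Wh = 0.7179 kWh
microwave oven: 1210 W × 6.12 h × 7 d = 51,836 Wh = 51.84 kWh
Total energy = 23.08 + 1.37 + 2.062 + 0.7179 + 51.84 = 79.07 kWh
Cost = 79.07 kWh × £0.262 = £20.72

£20.72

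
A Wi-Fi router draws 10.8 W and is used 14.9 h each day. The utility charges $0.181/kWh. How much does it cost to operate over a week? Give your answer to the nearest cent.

$0.20

Energy = 10.8 W × 14.9 h/day × 7 days = 1,126 Wh = 1.126 kWh
Cost = 1.126 kWh × $0.181/kWh = $0.20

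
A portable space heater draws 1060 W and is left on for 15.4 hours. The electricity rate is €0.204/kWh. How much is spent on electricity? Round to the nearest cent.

€3.33

Energy = 1060 W × 15.4 h = 16,324 Wh = 16.32 kWh
Cost = 16.32 kWh × €0.204/kWh = €3.33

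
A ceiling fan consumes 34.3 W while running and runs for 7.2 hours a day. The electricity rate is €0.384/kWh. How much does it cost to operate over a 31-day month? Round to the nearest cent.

€2.94

Energy = 34.3 W × 7.2 h/day × 31 days = 7,656 Wh = 7.656 kWh
Cost = 7.656 kWh × €0.384/kWh = €2.94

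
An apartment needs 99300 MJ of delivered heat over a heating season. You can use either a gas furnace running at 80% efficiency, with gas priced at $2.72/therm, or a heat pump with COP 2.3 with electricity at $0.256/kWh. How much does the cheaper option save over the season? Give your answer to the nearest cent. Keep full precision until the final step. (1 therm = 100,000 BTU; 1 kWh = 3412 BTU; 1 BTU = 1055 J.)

$129.75

Heat load = 99300 MJ = 99,300,000,000 J / 1055 = 94,123,223 BTU
Gas: input = 94,123,223 / 0.80 = 117,654,028 BTU = 1,177 therm → 1,177 × $2.72 = $3,200.19
Heat pump: 94,123,223 BTU / 3412 = 27,590 kWh heat; / 2.3 = 11,990 kWh in → × $0.256 = $3,070.43
Difference = |$3,200.19 − $3,070.43| = $129.75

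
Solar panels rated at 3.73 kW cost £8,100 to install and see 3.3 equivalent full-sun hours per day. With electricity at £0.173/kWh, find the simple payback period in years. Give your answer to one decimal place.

Daily generation = 3.73 kW × 3.3 h = 12.31 kWh
Annual generation = 12.31 × 365 = 4492.8 kWh
Annual savings = 4492.8 × £0.173 = £777.25
Payback = £8,100 / £777.25 = 10.4 years

10.4 years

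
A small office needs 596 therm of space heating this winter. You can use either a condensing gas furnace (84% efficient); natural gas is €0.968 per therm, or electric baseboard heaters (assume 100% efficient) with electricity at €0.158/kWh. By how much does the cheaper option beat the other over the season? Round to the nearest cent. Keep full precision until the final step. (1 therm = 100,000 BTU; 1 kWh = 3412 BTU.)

€2073.09

Heat load = 596 therm × 100,000 = 59,600,000 BTU
Gas: input = 59,600,000 / 0.84 = 70,952,381 BTU = 709.5 therm → 709.5 × €0.968 = €686.82
Electric: 59,600,000 BTU / 3412 = 17,470 kWh → × €0.158 = €2,759.91
Difference = |€686.82 − €2,759.91| = €2,073.09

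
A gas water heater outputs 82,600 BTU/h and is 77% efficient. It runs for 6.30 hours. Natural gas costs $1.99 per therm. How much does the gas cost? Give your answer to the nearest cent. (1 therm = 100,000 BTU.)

$13.45

Heat delivered = 82,600 BTU/h × 6.30 h = 520,380 BTU
Gas input = 520,380 / 0.77 = 675,818 BTU
= 675,818 / 100,000 = 6.758 therm
Cost = 6.758 × $1.99/therm = $13.45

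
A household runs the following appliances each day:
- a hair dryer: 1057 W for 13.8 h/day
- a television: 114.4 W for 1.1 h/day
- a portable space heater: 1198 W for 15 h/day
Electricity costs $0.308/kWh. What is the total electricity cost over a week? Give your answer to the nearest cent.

$70.46

hair dryer: 1057 W × 13.8 h × 7 d = 102,106 Wh = 102.1 kWh
television: 114.4 W × 1.1 h × 7 d = 881 Wh = 0.8809 kWh
portable space heater: 1198 W × 15 h × 7 d = 125,790 Wh = 125.8 kWh
Total energy = 102.1 + 0.8809 + 125.8 = 228.8 kWh
Cost = 228.8 kWh × $0.308 = $70.46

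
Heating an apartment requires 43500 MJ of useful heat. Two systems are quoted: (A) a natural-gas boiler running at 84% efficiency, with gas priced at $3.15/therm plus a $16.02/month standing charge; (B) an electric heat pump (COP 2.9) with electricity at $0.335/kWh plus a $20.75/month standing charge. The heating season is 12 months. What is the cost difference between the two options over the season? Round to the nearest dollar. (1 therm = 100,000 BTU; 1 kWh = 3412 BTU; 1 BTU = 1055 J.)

Heat load = 43500 MJ = 43,500,000,000 J / 1055 = 41,232,227 BTU
Gas: input = 41,232,227 / 0.84 = 49,085,985 BTU = 490.9 therm → 490.9 × $3.15 = $1,546.21; + 12 × $16.02 standing = $1,738.45
Heat pump: 41,232,227 BTU / 3412 = 12,080 kWh heat; / 2.9 = 4,167 kWh in → × $0.335 = $1,395.97; + 12 × $20.75 standing = $1,644.97
Difference = |$1,738.45 − $1,644.97| = $93.48 ≈ $93

$93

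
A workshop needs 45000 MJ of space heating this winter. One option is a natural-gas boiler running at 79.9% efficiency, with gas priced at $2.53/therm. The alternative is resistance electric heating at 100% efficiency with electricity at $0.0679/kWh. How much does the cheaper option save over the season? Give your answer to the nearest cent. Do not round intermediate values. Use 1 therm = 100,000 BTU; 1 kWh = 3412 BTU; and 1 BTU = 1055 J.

$501.79

Heat load = 45000 MJ = 45,000,000,000 J / 1055 = 42,654,028 BTU
Gas: input = 42,654,028 / 0.799 = 53,384,266 BTU = 533.8 therm → 533.8 × $2.53 = $1,350.62
Electric: 42,654,028 BTU / 3412 = 12,500 kWh → × $0.0679 = $848.83
Difference = |$1,350.62 − $848.83| = $501.79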